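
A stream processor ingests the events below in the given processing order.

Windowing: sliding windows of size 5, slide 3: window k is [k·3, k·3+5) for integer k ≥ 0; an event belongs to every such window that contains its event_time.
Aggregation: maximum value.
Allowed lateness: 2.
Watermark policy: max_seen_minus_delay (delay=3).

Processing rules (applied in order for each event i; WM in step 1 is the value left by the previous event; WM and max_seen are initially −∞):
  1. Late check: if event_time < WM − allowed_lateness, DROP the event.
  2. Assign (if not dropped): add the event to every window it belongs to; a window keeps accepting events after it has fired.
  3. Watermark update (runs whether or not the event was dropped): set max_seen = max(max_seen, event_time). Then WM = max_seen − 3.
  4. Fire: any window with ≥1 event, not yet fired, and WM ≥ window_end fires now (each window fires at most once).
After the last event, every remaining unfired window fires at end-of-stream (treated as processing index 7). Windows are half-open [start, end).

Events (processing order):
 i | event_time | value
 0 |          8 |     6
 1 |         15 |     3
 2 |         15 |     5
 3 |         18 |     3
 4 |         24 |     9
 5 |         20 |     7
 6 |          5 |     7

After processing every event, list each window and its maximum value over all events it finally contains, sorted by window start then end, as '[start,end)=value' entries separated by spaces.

[6,11)=6 [12,17)=5 [15,20)=5 [18,23)=7 [21,26)=9 [24,29)=9

i=0 t=8 v=6: → [6,11); WM=5
i=1 t=15 v=3: → [15,20),[12,17); WM=12; [6,11) fires=6
i=2 t=15 v=5: → [15,20),[12,17); WM=12
i=3 t=18 v=3: → [18,23),[15,20); WM=15
i=4 t=24 v=9: → [24,29),[21,26); WM=21; [12,17) fires=5 [15,20) fires=5
i=5 t=20 v=7: → [18,23); WM=21
i=6 t=5 v=7: DROP (t<21-2); WM=21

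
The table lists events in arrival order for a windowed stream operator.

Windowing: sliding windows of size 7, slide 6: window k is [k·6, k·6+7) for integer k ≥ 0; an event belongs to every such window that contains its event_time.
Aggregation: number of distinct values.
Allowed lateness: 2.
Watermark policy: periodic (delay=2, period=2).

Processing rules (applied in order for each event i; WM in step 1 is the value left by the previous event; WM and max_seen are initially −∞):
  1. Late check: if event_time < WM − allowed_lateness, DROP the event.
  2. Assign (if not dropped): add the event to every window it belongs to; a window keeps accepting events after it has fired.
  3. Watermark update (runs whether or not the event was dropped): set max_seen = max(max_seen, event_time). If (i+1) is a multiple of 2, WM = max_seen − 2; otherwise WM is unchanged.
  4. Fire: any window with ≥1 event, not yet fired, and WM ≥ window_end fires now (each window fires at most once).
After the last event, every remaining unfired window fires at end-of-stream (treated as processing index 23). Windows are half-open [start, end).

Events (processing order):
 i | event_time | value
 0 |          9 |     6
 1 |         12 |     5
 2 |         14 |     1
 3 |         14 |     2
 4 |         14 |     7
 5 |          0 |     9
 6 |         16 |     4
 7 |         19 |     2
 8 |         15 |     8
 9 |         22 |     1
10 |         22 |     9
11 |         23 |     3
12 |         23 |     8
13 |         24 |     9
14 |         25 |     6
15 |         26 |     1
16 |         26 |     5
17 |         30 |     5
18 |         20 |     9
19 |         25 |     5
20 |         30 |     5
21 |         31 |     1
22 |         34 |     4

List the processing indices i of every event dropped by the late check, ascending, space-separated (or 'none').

5 18 19

i=0 t=9 v=6: → [6,13); WM=−∞
i=1 t=12 v=5: → [12,19),[6,13); WM=10
i=2 t=14 v=1: → [12,19); WM=10
i=3 t=14 v=2: → [12,19); WM=12
i=4 t=14 v=7: → [12,19); WM=12
i=5 t=0 v=9: DROP (t<12-2); WM=12
i=6 t=16 v=4: → [12,19); WM=12
i=7 t=19 v=2: → [18,25); WM=17; [6,13) fires=2
i=8 t=15 v=8: → [12,19); WM=17
i=9 t=22 v=1: → [18,25); WM=20; [12,19) fires=6
i=10 t=22 v=9: → [18,25); WM=20
i=11 t=23 v=3: → [18,25); WM=21
i=12 t=23 v=8: → [18,25); WM=21
i=13 t=24 v=9: → [24,31),[18,25); WM=22
i=14 t=25 v=6: → [24,31); WM=22
i=15 t=26 v=1: → [24,31); WM=24
i=16 t=26 v=5: → [24,31); WM=24
i=17 t=30 v=5: → [30,37),[24,31); WM=28; [18,25) fires=5
i=18 t=20 v=9: DROP (t<28-2); WM=28
i=19 t=25 v=5: DROP (t<28-2); WM=28
i=20 t=30 v=5: → [30,37),[24,31); WM=28
i=21 t=31 v=1: → [30,37); WM=29
i=22 t=34 v=4: → [30,37); WM=29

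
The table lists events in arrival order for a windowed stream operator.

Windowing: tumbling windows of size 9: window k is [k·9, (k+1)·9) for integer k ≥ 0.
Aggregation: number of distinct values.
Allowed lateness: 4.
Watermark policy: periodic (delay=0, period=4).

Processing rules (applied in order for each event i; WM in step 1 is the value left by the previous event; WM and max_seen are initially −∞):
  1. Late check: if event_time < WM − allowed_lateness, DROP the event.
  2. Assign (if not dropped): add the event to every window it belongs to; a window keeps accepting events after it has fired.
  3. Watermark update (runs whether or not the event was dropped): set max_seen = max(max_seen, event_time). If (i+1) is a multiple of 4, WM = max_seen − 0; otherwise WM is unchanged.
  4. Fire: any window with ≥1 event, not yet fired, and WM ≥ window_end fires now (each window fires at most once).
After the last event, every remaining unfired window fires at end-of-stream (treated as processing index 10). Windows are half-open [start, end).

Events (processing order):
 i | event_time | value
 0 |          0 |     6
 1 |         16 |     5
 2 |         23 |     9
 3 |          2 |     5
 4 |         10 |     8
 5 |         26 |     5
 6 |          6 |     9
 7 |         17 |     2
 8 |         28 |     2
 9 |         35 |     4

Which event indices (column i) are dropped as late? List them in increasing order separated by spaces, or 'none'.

4 6 7

i=0 t=0 v=6: → [0,9); WM=−∞
i=1 t=16 v=5: → [9,18); WM=−∞
i=2 t=23 v=9: → [18,27); WM=−∞
i=3 t=2 v=5: → [0,9); WM=23; [0,9) fires=2 [9,18) fires=1
i=4 t=10 v=8: DROP (t<23-4); WM=23
i=5 t=26 v=5: → [18,27); WM=23
i=6 t=6 v=9: DROP (t<23-4); WM=23
i=7 t=17 v=2: DROP (t<23-4); WM=26
i=8 t=28 v=2: → [27,36); WM=26
i=9 t=35 v=4: → [27,36); WM=26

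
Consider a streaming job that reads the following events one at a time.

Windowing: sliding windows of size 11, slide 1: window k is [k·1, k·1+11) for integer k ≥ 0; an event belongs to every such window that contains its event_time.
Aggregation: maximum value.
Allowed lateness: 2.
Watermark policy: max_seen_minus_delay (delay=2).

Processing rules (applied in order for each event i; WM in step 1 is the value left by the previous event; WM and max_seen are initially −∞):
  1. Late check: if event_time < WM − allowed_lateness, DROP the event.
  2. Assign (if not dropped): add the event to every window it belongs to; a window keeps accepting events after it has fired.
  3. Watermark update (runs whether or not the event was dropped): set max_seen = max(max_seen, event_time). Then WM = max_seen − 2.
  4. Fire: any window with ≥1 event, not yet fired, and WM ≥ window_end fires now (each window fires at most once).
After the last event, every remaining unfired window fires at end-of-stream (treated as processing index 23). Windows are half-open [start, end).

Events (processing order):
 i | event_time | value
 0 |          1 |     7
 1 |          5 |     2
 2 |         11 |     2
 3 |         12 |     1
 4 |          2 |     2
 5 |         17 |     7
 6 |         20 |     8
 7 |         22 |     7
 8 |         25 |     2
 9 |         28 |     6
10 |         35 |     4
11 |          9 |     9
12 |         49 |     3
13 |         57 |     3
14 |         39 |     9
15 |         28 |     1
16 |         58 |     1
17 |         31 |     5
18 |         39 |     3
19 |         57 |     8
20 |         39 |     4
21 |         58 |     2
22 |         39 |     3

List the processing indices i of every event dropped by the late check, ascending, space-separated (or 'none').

4 11 14 15 17 18 20 22

i=0 t=1 v=7: → [1,12),[0,11); WM=-1
i=1 t=5 v=2: → [5,16),[4,15),[3,14),[2,13),[1,12),[0,11); WM=3
i=2 t=11 v=2: → [11,22),[10,21),[9,20),[8,19),[7,18),[6,17),[5,16),[4,15),[3,14),[2,13),[1,12); WM=9
i=3 t=12 v=1: → [12,23),[11,22),[10,21),[9,20),[8,19),[7,18),[6,17),[5,16),[4,15),[3,14),[2,13); WM=10
i=4 t=2 v=2: DROP (t<10-2); WM=10
i=5 t=17 v=7: → [17,28),[16,27),[15,26),[14,25),[13,24),[12,23),[11,22),[10,21),[9,20),[8,19),[7,18); WM=15; [0,11) fires=7 [1,12) fires=7 [2,13) fires=2 [3,14) fires=2 [4,15) fires=2
i=6 t=20 v=8: → [20,31),[19,30),[18,29),[17,28),[16,27),[15,26),[14,25),[13,24),[12,23),[11,22),[10,21); WM=18; [5,16) fires=2 [6,17) fires=2 [7,18) fires=7
i=7 t=22 v=7: → [22,33),[21,32),[20,31),[19,30),[18,29),[17,28),[16,27),[15,26),[14,25),[13,24),[12,23); WM=20; [8,19) fires=7 [9,20) fires=7
i=8 t=25 v=2: → [25,36),[24,35),[23,34),[22,33),[21,32),[20,31),[19,30),[18,29),[17,28),[16,27),[15,26); WM=23; [10,21) fires=8 [11,22) fires=8 [12,23) fires=8
i=9 t=28 v=6: → [28,39),[27,38),[26,37),[25,36),[24,35),[23,34),[22,33),[21,32),[20,31),[19,30),[18,29); WM=26; [13,24) fires=8 [14,25) fires=8 [15,26) fires=8
i=10 t=35 v=4: → [35,46),[34,45),[33,44),[32,43),[31,42),[30,41),[29,40),[28,39),[27,38),[26,37),[25,36); WM=33; [16,27) fires=8 [17,28) fires=8 [18,29) fires=8 [19,30) fires=8 [20,31) fires=8 [21,32) fires=7 [22,33) fires=7
i=11 t=9 v=9: DROP (t<33-2); WM=33
i=12 t=49 v=3: → [49,60),[48,59),[47,58),[46,57),[45,56),[44,55),[43,54),[42,53),[41,52),[40,51),[39,50); WM=47; [23,34) fires=6 [24,35) fires=6 [25,36) fires=6 [26,37) fires=6 [27,38) fires=6 [28,39) fires=6 [29,40) fires=4 [30,41) fires=4 [31,42) fires=4 [32,43) fires=4 [33,44) fires=4 [34,45) fires=4 [35,46) fires=4
i=13 t=57 v=3: → [57,68),[56,67),[55,66),[54,65),[53,64),[52,63),[51,62),[50,61),[49,60),[48,59),[47,58); WM=55; [39,50) fires=3 [40,51) fires=3 [41,52) fires=3 [42,53) fires=3 [43,54) fires=3 [44,55) fires=3
i=14 t=39 v=9: DROP (t<55-2); WM=55
i=15 t=28 v=1: DROP (t<55-2); WM=55
i=16 t=58 v=1: → [58,69),[57,68),[56,67),[55,66),[54,65),[53,64),[52,63),[51,62),[50,61),[49,60),[48,59); WM=56; [45,56) fires=3
i=17 t=31 v=5: DROP (t<56-2); WM=56
i=18 t=39 v=3: DROP (t<56-2); WM=56
i=19 t=57 v=8: → [57,68),[56,67),[55,66),[54,65),[53,64),[52,63),[51,62),[50,61),[49,60),[48,59),[47,58); WM=56
i=20 t=39 v=4: DROP (t<56-2); WM=56
i=21 t=58 v=2: → [58,69),[57,68),[56,67),[55,66),[54,65),[53,64),[52,63),[51,62),[50,61),[49,60),[48,59); WM=56
i=22 t=39 v=3: DROP (t<56-2); WM=56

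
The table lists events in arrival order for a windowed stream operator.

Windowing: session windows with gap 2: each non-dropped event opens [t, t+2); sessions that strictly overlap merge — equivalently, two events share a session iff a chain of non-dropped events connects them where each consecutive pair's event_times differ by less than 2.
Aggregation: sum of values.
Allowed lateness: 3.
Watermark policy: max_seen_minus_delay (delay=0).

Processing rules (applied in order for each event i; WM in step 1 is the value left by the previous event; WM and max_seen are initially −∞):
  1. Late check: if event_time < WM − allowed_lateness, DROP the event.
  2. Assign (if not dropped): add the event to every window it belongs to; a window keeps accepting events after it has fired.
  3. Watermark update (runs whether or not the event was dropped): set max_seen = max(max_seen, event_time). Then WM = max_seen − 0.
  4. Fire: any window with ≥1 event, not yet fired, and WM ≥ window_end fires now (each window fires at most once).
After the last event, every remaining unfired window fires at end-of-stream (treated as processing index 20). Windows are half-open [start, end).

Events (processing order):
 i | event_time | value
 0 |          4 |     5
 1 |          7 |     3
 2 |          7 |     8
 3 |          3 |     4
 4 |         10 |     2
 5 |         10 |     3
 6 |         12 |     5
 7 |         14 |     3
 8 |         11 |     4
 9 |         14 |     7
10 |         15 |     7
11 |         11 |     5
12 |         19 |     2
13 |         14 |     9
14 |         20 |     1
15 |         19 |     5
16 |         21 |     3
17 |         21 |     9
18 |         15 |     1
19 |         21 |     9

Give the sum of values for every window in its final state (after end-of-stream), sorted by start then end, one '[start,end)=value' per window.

i=0 t=4 v=5: → [4,6); WM=4
i=1 t=7 v=3: → [7,9); WM=7
i=2 t=7 v=8: → [7,9); WM=7
i=3 t=3 v=4: DROP (t<7-3); WM=7
i=4 t=10 v=2: → [10,12); WM=10
i=5 t=10 v=3: → [10,12); WM=10
i=6 t=12 v=5: → [12,14); WM=12
i=7 t=14 v=3: → [14,16); WM=14
i=8 t=11 v=4: → [10,14); WM=14
i=9 t=14 v=7: → [14,16); WM=14
i=10 t=15 v=7: → [14,17); WM=15
i=11 t=11 v=5: DROP (t<15-3); WM=15
i=12 t=19 v=2: → [19,21); WM=19
i=13 t=14 v=9: DROP (t<19-3); WM=19
i=14 t=20 v=1: → [19,22); WM=20
i=15 t=19 v=5: → [19,22); WM=20
i=16 t=21 v=3: → [19,23); WM=21
i=17 t=21 v=9: → [19,23); WM=21
i=18 t=15 v=1: DROP (t<21-3); WM=21
i=19 t=21 v=9: → [19,23); WM=21

[4,6)=5 [7,9)=11 [10,14)=14 [14,17)=17 [19,23)=29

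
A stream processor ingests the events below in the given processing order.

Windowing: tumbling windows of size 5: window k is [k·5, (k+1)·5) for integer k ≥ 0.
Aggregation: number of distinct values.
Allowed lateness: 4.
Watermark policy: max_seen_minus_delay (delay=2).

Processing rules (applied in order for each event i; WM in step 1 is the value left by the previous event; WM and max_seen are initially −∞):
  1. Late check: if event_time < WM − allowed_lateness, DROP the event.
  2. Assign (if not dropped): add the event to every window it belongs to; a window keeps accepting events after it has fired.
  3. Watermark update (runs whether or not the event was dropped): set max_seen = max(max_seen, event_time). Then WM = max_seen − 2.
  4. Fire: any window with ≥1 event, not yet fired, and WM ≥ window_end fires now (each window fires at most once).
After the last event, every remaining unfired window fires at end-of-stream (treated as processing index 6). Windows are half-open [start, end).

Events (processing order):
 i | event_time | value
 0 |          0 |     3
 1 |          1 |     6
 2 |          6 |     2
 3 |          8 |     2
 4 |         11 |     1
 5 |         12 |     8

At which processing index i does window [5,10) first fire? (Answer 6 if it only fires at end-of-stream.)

i=0 t=0 v=3: → [0,5); WM=-2
i=1 t=1 v=6: → [0,5); WM=-1
i=2 t=6 v=2: → [5,10); WM=4
i=3 t=8 v=2: → [5,10); WM=6; [0,5) fires=2
i=4 t=11 v=1: → [10,15); WM=9
i=5 t=12 v=8: → [10,15); WM=10; [5,10) fires=1

5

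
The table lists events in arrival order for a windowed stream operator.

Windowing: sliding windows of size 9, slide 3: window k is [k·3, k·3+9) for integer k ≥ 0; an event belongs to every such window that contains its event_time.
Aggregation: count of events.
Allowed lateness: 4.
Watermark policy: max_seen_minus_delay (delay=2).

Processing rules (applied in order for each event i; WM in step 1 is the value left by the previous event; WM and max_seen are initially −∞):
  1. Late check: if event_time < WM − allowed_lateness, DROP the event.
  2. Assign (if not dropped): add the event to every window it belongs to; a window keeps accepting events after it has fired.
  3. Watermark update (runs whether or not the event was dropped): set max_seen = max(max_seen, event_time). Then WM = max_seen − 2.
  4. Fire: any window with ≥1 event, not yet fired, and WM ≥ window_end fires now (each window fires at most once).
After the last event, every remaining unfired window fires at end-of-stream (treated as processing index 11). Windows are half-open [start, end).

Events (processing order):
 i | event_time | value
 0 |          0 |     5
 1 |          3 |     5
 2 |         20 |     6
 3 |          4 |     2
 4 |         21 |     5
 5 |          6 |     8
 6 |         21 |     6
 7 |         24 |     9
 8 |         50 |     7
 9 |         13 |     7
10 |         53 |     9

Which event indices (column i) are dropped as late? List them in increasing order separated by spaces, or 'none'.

3 5 9

i=0 t=0 v=5: → [0,9); WM=-2
i=1 t=3 v=5: → [3,12),[0,9); WM=1
i=2 t=20 v=6: → [18,27),[15,24),[12,21); WM=18; [0,9) fires=2 [3,12) fires=1
i=3 t=4 v=2: DROP (t<18-4); WM=18
i=4 t=21 v=5: → [21,30),[18,27),[15,24); WM=19
i=5 t=6 v=8: DROP (t<19-4); WM=19
i=6 t=21 v=6: → [21,30),[18,27),[15,24); WM=19
i=7 t=24 v=9: → [24,33),[21,30),[18,27); WM=22; [12,21) fires=1
i=8 t=50 v=7: → [48,57),[45,54),[42,51); WM=48; [15,24) fires=3 [18,27) fires=4 [21,30) fires=3 [24,33) fires=1
i=9 t=13 v=7: DROP (t<48-4); WM=48
i=10 t=53 v=9: → [51,60),[48,57),[45,54); WM=51; [42,51) fires=1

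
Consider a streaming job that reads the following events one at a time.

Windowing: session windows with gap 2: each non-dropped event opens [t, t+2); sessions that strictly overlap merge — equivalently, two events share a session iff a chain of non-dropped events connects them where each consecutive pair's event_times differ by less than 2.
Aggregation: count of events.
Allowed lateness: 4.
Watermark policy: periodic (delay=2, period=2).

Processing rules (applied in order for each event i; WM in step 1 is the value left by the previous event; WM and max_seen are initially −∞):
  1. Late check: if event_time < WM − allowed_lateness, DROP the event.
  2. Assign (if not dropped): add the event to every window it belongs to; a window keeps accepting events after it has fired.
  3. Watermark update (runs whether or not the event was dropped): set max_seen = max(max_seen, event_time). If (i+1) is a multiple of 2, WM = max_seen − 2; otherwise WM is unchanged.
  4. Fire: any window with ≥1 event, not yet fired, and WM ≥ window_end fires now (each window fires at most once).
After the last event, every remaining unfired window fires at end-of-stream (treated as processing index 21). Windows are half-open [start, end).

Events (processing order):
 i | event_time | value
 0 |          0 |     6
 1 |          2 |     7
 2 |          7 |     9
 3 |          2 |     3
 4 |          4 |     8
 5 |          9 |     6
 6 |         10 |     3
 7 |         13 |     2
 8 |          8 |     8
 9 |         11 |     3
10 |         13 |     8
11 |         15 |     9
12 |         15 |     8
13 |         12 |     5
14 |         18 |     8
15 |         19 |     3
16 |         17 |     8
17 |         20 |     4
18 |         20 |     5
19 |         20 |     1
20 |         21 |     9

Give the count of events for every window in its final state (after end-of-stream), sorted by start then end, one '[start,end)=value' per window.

[0,2)=1 [2,4)=2 [4,6)=1 [7,15)=8 [15,17)=2 [17,23)=7

i=0 t=0 v=6: → [0,2); WM=−∞
i=1 t=2 v=7: → [2,4); WM=0
i=2 t=7 v=9: → [7,9); WM=0
i=3 t=2 v=3: → [2,4); WM=5
i=4 t=4 v=8: → [4,6); WM=5
i=5 t=9 v=6: → [9,11); WM=7
i=6 t=10 v=3: → [9,12); WM=7
i=7 t=13 v=2: → [13,15); WM=11
i=8 t=8 v=8: → [7,12); WM=11
i=9 t=11 v=3: → [7,13); WM=11
i=10 t=13 v=8: → [13,15); WM=11
i=11 t=15 v=9: → [15,17); WM=13
i=12 t=15 v=8: → [15,17); WM=13
i=13 t=12 v=5: → [7,15); WM=13
i=14 t=18 v=8: → [18,20); WM=13
i=15 t=19 v=3: → [18,21); WM=17
i=16 t=17 v=8: → [17,21); WM=17
i=17 t=20 v=4: → [17,22); WM=18
i=18 t=20 v=5: → [17,22); WM=18
i=19 t=20 v=1: → [17,22); WM=18
i=20 t=21 v=9: → [17,23); WM=18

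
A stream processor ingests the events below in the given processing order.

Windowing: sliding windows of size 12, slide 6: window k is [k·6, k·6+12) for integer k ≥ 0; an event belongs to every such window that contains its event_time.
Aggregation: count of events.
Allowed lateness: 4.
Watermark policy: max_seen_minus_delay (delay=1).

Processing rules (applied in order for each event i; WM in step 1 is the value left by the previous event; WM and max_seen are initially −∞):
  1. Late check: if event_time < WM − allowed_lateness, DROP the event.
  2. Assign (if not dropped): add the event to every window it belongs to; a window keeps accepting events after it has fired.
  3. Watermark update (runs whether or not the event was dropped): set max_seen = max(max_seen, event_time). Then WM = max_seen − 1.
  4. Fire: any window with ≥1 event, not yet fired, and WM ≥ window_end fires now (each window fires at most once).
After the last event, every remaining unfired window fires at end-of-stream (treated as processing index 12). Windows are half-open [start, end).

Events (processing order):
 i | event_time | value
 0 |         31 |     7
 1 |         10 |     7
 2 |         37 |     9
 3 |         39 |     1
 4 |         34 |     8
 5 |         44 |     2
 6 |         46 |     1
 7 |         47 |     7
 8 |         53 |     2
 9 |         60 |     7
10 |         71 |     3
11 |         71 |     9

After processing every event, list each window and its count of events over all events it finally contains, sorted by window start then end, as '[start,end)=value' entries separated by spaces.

[24,36)=2 [30,42)=4 [36,48)=5 [42,54)=4 [48,60)=1 [54,66)=1 [60,72)=3 [66,78)=2

i=0 t=31 v=7: → [30,42),[24,36); WM=30
i=1 t=10 v=7: DROP (t<30-4); WM=30
i=2 t=37 v=9: → [36,48),[30,42); WM=36; [24,36) fires=1
i=3 t=39 v=1: → [36,48),[30,42); WM=38
i=4 t=34 v=8: → [30,42),[24,36); WM=38
i=5 t=44 v=2: → [42,54),[36,48); WM=43; [30,42) fires=4
i=6 t=46 v=1: → [42,54),[36,48); WM=45
i=7 t=47 v=7: → [42,54),[36,48); WM=46
i=8 t=53 v=2: → [48,60),[42,54); WM=52; [36,48) fires=5
i=9 t=60 v=7: → [60,72),[54,66); WM=59; [42,54) fires=4
i=10 t=71 v=3: → [66,78),[60,72); WM=70; [48,60) fires=1 [54,66) fires=1
i=11 t=71 v=9: → [66,78),[60,72); WM=70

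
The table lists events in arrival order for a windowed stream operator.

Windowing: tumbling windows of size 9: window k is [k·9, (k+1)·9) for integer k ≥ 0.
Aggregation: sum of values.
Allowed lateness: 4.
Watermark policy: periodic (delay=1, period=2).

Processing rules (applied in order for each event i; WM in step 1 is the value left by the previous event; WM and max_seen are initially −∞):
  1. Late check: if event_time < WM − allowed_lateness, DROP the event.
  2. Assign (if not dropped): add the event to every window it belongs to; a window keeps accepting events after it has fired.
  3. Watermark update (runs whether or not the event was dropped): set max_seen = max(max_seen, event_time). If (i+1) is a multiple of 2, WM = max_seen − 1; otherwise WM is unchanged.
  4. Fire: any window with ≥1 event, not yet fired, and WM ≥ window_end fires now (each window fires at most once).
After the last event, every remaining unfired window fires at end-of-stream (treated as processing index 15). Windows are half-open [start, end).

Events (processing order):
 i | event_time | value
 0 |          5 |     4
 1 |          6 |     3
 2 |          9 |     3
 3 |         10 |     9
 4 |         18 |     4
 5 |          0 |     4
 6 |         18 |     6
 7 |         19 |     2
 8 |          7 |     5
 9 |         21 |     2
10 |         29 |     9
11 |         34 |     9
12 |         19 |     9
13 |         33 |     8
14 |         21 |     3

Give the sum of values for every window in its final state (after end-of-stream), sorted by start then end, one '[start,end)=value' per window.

[0,9)=7 [9,18)=12 [18,27)=14 [27,36)=26

i=0 t=5 v=4: → [0,9); WM=−∞
i=1 t=6 v=3: → [0,9); WM=5
i=2 t=9 v=3: → [9,18); WM=5
i=3 t=10 v=9: → [9,18); WM=9; [0,9) fires=7
i=4 t=18 v=4: → [18,27); WM=9
i=5 t=0 v=4: DROP (t<9-4); WM=17
i=6 t=18 v=6: → [18,27); WM=17
i=7 t=19 v=2: → [18,27); WM=18; [9,18) fires=12
i=8 t=7 v=5: DROP (t<18-4); WM=18
i=9 t=21 v=2: → [18,27); WM=20
i=10 t=29 v=9: → [27,36); WM=20
i=11 t=34 v=9: → [27,36); WM=33; [18,27) fires=14
i=12 t=19 v=9: DROP (t<33-4); WM=33
i=13 t=33 v=8: → [27,36); WM=33
i=14 t=21 v=3: DROP (t<33-4); WM=33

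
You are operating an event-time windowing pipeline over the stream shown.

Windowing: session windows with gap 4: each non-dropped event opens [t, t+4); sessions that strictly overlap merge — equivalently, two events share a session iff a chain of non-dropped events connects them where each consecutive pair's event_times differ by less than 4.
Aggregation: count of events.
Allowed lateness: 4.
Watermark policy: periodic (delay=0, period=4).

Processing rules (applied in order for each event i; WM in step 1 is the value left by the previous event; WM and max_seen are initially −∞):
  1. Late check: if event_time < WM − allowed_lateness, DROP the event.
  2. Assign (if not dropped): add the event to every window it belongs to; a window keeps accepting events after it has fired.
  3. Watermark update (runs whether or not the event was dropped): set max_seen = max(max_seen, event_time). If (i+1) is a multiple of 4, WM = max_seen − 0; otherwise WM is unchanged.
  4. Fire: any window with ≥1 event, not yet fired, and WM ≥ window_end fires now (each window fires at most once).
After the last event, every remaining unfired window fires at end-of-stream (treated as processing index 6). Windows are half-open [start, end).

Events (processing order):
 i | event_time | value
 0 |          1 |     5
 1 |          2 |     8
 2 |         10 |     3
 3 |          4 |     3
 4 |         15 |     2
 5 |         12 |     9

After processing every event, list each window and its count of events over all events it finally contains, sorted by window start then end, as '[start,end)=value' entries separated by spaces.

[1,8)=3 [10,19)=3

i=0 t=1 v=5: → [1,5); WM=−∞
i=1 t=2 v=8: → [1,6); WM=−∞
i=2 t=10 v=3: → [10,14); WM=−∞
i=3 t=4 v=3: → [1,8); WM=10
i=4 t=15 v=2: → [15,19); WM=10
i=5 t=12 v=9: → [10,19); WM=10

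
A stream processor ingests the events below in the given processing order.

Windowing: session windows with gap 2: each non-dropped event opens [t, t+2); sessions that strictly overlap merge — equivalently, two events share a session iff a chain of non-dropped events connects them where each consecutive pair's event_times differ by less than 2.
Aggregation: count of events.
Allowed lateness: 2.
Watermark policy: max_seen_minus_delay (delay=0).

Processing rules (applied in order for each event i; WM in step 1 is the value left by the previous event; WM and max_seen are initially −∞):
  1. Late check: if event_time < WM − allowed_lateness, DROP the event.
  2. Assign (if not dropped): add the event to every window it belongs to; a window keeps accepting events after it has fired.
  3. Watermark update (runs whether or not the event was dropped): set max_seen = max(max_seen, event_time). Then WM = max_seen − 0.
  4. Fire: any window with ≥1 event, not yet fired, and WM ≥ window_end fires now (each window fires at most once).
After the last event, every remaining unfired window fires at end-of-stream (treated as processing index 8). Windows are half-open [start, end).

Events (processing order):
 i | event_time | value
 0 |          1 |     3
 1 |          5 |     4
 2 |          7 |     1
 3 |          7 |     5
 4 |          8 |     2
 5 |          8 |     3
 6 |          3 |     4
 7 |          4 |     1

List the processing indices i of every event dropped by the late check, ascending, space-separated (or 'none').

i=0 t=1 v=3: → [1,3); WM=1
i=1 t=5 v=4: → [5,7); WM=5
i=2 t=7 v=1: → [7,9); WM=7
i=3 t=7 v=5: → [7,9); WM=7
i=4 t=8 v=2: → [7,10); WM=8
i=5 t=8 v=3: → [7,10); WM=8
i=6 t=3 v=4: DROP (t<8-2); WM=8
i=7 t=4 v=1: DROP (t<8-2); WM=8

6 7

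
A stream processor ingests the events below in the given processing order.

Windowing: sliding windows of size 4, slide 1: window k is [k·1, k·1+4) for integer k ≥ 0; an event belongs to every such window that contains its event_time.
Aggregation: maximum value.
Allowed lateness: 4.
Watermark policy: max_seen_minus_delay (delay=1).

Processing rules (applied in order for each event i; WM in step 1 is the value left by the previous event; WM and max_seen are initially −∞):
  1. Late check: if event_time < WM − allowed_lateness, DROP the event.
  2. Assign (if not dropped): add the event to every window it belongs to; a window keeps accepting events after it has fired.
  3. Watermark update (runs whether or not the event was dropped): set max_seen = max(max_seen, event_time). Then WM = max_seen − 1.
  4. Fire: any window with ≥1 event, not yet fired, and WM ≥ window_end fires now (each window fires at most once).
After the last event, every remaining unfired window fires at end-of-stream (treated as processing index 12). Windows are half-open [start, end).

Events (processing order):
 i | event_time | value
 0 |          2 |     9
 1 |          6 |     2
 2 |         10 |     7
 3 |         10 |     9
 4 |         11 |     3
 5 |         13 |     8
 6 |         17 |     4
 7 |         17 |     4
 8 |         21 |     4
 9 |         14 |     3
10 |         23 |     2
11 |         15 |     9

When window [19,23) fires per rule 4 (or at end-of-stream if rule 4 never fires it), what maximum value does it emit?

i=0 t=2 v=9: → [2,6),[1,5),[0,4); WM=1
i=1 t=6 v=2: → [6,10),[5,9),[4,8),[3,7); WM=5; [0,4) fires=9 [1,5) fires=9
i=2 t=10 v=7: → [10,14),[9,13),[8,12),[7,11); WM=9; [2,6) fires=9 [3,7) fires=2 [4,8) fires=2 [5,9) fires=2
i=3 t=10 v=9: → [10,14),[9,13),[8,12),[7,11); WM=9
i=4 t=11 v=3: → [11,15),[10,14),[9,13),[8,12); WM=10; [6,10) fires=2
i=5 t=13 v=8: → [13,17),[12,16),[11,15),[10,14); WM=12; [7,11) fires=9 [8,12) fires=9
i=6 t=17 v=4: → [17,21),[16,20),[15,19),[14,18); WM=16; [9,13) fires=9 [10,14) fires=9 [11,15) fires=8 [12,16) fires=8
i=7 t=17 v=4: → [17,21),[16,20),[15,19),[14,18); WM=16
i=8 t=21 v=4: → [21,25),[20,24),[19,23),[18,22); WM=20; [13,17) fires=8 [14,18) fires=4 [15,19) fires=4 [16,20) fires=4
i=9 t=14 v=3: DROP (t<20-4); WM=20
i=10 t=23 v=2: → [23,27),[22,26),[21,25),[20,24); WM=22; [17,21) fires=4 [18,22) fires=4
i=11 t=15 v=9: DROP (t<22-4); WM=22

4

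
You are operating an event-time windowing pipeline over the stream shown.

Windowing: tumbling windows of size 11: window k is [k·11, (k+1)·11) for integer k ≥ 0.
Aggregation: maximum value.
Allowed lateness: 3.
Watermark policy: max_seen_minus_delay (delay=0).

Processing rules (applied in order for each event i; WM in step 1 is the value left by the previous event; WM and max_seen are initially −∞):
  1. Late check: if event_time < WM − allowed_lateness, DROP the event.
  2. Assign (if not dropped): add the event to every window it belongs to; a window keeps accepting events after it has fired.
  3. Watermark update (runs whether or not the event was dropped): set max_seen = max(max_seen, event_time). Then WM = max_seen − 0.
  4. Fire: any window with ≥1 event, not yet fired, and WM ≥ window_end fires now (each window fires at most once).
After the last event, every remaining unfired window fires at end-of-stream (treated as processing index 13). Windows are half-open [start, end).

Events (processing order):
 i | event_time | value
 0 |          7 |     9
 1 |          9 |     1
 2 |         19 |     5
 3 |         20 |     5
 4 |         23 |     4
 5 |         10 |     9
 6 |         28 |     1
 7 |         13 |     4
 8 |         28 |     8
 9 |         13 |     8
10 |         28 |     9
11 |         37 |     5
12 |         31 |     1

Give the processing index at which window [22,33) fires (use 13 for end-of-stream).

11

i=0 t=7 v=9: → [0,11); WM=7
i=1 t=9 v=1: → [0,11); WM=9
i=2 t=19 v=5: → [11,22); WM=19; [0,11) fires=9
i=3 t=20 v=5: → [11,22); WM=20
i=4 t=23 v=4: → [22,33); WM=23; [11,22) fires=5
i=5 t=10 v=9: DROP (t<23-3); WM=23
i=6 t=28 v=1: → [22,33); WM=28
i=7 t=13 v=4: DROP (t<28-3); WM=28
i=8 t=28 v=8: → [22,33); WM=28
i=9 t=13 v=8: DROP (t<28-3); WM=28
i=10 t=28 v=9: → [22,33); WM=28
i=11 t=37 v=5: → [33,44); WM=37; [22,33) fires=9
i=12 t=31 v=1: DROP (t<37-3); WM=37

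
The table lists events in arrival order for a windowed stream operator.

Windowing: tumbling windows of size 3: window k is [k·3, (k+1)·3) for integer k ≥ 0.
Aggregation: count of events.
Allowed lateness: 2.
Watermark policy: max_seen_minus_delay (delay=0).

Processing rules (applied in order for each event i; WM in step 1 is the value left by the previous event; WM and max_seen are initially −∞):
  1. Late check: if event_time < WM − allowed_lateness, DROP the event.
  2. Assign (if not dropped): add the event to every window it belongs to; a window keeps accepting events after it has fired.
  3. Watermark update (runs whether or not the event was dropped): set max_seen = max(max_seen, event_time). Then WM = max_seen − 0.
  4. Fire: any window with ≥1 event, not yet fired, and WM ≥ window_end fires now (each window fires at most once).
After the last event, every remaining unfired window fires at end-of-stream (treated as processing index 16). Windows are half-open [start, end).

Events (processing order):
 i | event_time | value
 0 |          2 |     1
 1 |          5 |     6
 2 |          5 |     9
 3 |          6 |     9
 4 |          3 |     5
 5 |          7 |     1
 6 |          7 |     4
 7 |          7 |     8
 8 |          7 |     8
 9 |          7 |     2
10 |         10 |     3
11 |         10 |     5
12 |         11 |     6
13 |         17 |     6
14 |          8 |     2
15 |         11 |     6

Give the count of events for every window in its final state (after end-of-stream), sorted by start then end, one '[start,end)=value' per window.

[0,3)=1 [3,6)=2 [6,9)=6 [9,12)=3 [15,18)=1

i=0 t=2 v=1: → [0,3); WM=2
i=1 t=5 v=6: → [3,6); WM=5; [0,3) fires=1
i=2 t=5 v=9: → [3,6); WM=5
i=3 t=6 v=9: → [6,9); WM=6; [3,6) fires=2
i=4 t=3 v=5: DROP (t<6-2); WM=6
i=5 t=7 v=1: → [6,9); WM=7
i=6 t=7 v=4: → [6,9); WM=7
i=7 t=7 v=8: → [6,9); WM=7
i=8 t=7 v=8: → [6,9); WM=7
i=9 t=7 v=2: → [6,9); WM=7
i=10 t=10 v=3: → [9,12); WM=10; [6,9) fires=6
i=11 t=10 v=5: → [9,12); WM=10
i=12 t=11 v=6: → [9,12); WM=11
i=13 t=17 v=6: → [15,18); WM=17; [9,12) fires=3
i=14 t=8 v=2: DROP (t<17-2); WM=17
i=15 t=11 v=6: DROP (t<17-2); WM=17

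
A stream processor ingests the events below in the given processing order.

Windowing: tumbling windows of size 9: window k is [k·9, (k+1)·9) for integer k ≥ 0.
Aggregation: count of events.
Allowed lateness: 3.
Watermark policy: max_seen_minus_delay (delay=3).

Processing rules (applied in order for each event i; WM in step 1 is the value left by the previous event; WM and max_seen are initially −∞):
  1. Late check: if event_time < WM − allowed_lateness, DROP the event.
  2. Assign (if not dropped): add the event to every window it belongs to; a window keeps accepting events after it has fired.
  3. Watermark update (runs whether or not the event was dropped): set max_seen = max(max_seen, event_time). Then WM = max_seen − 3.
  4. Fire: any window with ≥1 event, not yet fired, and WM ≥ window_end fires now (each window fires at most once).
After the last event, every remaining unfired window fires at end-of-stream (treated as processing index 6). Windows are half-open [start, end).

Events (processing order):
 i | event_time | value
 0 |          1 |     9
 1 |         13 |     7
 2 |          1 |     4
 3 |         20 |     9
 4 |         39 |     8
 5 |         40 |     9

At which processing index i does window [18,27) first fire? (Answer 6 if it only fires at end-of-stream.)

i=0 t=1 v=9: → [0,9); WM=-2
i=1 t=13 v=7: → [9,18); WM=10; [0,9) fires=1
i=2 t=1 v=4: DROP (t<10-3); WM=10
i=3 t=20 v=9: → [18,27); WM=17
i=4 t=39 v=8: → [36,45); WM=36; [9,18) fires=1 [18,27) fires=1
i=5 t=40 v=9: → [36,45); WM=37

4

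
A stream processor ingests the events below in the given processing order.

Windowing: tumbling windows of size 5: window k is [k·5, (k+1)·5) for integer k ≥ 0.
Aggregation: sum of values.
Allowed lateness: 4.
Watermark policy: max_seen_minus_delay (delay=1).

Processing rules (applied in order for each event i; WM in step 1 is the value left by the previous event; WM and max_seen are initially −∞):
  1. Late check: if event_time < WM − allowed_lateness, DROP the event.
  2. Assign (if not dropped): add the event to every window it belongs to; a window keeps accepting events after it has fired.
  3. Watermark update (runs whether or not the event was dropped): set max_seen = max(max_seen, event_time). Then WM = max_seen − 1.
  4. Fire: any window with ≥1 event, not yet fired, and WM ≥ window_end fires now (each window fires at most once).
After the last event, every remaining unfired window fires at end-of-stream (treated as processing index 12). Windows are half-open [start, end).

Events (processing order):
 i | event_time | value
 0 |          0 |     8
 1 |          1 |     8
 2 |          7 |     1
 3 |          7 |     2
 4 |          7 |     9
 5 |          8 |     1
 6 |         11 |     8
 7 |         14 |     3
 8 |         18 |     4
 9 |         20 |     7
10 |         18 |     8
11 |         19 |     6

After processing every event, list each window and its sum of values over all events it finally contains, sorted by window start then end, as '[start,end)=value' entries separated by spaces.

[0,5)=16 [5,10)=13 [10,15)=11 [15,20)=18 [20,25)=7

i=0 t=0 v=8: → [0,5); WM=-1
i=1 t=1 v=8: → [0,5); WM=0
i=2 t=7 v=1: → [5,10); WM=6; [0,5) fires=16
i=3 t=7 v=2: → [5,10); WM=6
i=4 t=7 v=9: → [5,10); WM=6
i=5 t=8 v=1: → [5,10); WM=7
i=6 t=11 v=8: → [10,15); WM=10; [5,10) fires=13
i=7 t=14 v=3: → [10,15); WM=13
i=8 t=18 v=4: → [15,20); WM=17; [10,15) fires=11
i=9 t=20 v=7: → [20,25); WM=19
i=10 t=18 v=8: → [15,20); WM=19
i=11 t=19 v=6: → [15,20); WM=19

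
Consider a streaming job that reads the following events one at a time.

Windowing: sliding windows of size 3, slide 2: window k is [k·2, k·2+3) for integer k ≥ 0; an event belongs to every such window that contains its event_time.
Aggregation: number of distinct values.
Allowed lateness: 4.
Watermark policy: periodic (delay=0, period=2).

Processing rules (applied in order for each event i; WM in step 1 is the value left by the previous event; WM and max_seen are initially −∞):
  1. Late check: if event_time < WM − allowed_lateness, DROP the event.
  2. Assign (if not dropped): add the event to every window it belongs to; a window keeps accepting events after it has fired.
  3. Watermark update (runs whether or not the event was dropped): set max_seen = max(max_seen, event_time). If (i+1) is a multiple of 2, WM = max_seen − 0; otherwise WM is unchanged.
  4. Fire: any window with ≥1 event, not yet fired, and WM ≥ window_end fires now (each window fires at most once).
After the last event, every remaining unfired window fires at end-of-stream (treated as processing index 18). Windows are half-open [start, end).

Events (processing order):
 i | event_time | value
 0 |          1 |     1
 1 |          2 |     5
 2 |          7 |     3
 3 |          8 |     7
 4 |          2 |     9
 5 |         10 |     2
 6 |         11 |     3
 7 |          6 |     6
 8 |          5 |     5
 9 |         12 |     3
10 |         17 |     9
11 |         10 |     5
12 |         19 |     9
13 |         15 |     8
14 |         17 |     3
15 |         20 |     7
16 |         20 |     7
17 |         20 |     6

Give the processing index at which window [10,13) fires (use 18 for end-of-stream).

i=0 t=1 v=1: → [0,3); WM=−∞
i=1 t=2 v=5: → [2,5),[0,3); WM=2
i=2 t=7 v=3: → [6,9); WM=2
i=3 t=8 v=7: → [8,11),[6,9); WM=8; [0,3) fires=2 [2,5) fires=1
i=4 t=2 v=9: DROP (t<8-4); WM=8
i=5 t=10 v=2: → [10,13),[8,11); WM=10; [6,9) fires=2
i=6 t=11 v=3: → [10,13); WM=10
i=7 t=6 v=6: → [6,9),[4,7); WM=11; [4,7) fires=1 [8,11) fires=2
i=8 t=5 v=5: DROP (t<11-4); WM=11
i=9 t=12 v=3: → [12,15),[10,13); WM=12
i=10 t=17 v=9: → [16,19); WM=12
i=11 t=10 v=5: → [10,13),[8,11); WM=17; [10,13) fires=3 [12,15) fires=1
i=12 t=19 v=9: → [18,21); WM=17
i=13 t=15 v=8: → [14,17); WM=19; [14,17) fires=1 [16,19) fires=1
i=14 t=17 v=3: → [16,19); WM=19
i=15 t=20 v=7: → [20,23),[18,21); WM=20
i=16 t=20 v=7: → [20,23),[18,21); WM=20
i=17 t=20 v=6: → [20,23),[18,21); WM=20

11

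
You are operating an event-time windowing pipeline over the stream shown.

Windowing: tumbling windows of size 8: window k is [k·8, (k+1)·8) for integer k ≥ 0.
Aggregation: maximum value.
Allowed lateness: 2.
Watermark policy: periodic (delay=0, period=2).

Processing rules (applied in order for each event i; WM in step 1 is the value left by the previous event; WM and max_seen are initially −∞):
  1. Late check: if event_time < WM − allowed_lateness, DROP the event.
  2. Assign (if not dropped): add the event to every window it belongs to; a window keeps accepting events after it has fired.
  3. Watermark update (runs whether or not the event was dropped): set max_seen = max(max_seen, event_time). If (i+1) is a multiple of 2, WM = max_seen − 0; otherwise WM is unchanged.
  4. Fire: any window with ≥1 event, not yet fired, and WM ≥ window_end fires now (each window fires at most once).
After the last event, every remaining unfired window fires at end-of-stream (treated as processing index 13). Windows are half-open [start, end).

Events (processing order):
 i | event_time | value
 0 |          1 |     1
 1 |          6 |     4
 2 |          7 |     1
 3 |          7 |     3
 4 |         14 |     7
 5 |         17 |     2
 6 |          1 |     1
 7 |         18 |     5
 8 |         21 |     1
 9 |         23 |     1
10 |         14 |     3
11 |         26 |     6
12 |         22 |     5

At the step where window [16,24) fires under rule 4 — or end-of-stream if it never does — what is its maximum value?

i=0 t=1 v=1: → [0,8); WM=−∞
i=1 t=6 v=4: → [0,8); WM=6
i=2 t=7 v=1: → [0,8); WM=6
i=3 t=7 v=3: → [0,8); WM=7
i=4 t=14 v=7: → [8,16); WM=7
i=5 t=17 v=2: → [16,24); WM=17; [0,8) fires=4 [8,16) fires=7
i=6 t=1 v=1: DROP (t<17-2); WM=17
i=7 t=18 v=5: → [16,24); WM=18
i=8 t=21 v=1: → [16,24); WM=18
i=9 t=23 v=1: → [16,24); WM=23
i=10 t=14 v=3: DROP (t<23-2); WM=23
i=11 t=26 v=6: → [24,32); WM=26; [16,24) fires=5
i=12 t=22 v=5: DROP (t<26-2); WM=26

5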